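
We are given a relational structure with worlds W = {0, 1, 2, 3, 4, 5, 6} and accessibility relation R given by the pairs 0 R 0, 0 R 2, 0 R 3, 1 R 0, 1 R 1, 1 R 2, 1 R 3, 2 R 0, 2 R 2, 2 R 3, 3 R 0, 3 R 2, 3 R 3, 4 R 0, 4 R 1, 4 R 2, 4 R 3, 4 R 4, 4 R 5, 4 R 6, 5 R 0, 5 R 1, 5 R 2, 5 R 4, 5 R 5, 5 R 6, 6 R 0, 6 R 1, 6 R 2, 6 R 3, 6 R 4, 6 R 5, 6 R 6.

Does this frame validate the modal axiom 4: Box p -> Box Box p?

By correspondence theory, 4 is valid on a frame iff R is transitive.
Transitive: no — 5 R 0 and 0 R 3, but not 5 R 3.

No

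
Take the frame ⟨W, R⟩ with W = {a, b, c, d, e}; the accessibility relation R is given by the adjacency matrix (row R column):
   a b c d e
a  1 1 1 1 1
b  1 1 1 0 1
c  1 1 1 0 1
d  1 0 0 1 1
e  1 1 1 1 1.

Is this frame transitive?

No

Transitive: no — b R a and a R d, but not b R d.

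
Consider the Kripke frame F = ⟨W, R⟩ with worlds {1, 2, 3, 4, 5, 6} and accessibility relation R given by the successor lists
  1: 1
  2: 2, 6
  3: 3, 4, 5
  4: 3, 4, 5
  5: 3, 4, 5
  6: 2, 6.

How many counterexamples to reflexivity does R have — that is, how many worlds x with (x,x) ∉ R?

R is reflexive; there are no such worlds.

0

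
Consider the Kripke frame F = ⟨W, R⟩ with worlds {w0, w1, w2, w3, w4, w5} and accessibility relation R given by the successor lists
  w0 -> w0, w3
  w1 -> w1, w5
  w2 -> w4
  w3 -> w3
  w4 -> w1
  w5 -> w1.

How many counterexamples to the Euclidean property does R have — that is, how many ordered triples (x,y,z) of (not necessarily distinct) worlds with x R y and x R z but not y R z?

Enumerating: (w0,w3,w0), (w1,w5,w5), (w2,w4,w4).

3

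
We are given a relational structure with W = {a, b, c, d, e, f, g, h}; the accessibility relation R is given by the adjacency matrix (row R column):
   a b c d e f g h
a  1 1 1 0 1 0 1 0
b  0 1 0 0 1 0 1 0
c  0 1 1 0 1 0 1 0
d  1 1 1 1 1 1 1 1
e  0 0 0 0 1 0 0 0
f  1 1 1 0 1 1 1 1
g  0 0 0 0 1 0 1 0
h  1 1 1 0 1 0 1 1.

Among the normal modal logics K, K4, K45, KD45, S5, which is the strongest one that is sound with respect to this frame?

Transitive (axiom 4): yes — every two-step R-path is closed by a direct edge.
Euclidean (axiom 5): no — a R b and a R c, but not b R c.
Serial (axiom D): yes — every world has a successor (e.g. a R a).
Reflexive (axiom T): yes — every world is R-related to itself.
So F validates K, K4; K45 would additionally require R to be Euclidean. The strongest is K4.

K4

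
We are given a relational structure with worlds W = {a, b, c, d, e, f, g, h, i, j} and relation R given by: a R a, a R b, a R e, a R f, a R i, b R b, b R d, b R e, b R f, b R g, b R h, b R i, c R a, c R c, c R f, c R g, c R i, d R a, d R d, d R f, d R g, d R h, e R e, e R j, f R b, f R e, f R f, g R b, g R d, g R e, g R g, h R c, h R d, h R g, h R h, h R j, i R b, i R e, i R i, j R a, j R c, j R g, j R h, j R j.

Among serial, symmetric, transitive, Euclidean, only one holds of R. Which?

Serial: yes — every world has a successor (e.g. a R a).
Symmetric: no — a R b but not b R a.
Transitive: no — a R b and b R d, but not a R d.
Euclidean: no — a R e and a R b, but not e R b.
Only serial holds.

serial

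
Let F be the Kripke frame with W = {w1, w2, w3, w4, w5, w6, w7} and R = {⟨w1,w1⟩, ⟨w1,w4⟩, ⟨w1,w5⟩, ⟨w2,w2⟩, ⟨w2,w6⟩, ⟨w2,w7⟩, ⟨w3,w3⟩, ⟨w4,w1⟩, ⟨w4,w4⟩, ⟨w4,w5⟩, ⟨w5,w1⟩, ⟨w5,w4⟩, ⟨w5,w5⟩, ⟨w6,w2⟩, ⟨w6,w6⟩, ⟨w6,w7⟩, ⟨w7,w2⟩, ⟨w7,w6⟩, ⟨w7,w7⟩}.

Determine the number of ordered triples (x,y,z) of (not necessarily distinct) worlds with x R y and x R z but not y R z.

0

R is Euclidean; there are no such tuples.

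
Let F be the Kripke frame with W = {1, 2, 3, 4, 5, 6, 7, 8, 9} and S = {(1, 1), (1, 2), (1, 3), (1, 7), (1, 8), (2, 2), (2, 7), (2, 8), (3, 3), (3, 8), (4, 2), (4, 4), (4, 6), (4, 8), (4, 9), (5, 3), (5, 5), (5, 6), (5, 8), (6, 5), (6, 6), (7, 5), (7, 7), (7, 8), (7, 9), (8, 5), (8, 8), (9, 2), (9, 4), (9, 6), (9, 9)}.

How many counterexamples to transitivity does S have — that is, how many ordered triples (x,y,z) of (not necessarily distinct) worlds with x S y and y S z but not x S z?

23

Enumerating: (1,7,5), (1,7,9), (1,8,5), (2,7,5), (2,7,9), (2,8,5), (3,8,5), (4,2,7), (4,6,5), (4,8,5), (6,5,3), (6,5,8), … and 11 more.
Total: 23.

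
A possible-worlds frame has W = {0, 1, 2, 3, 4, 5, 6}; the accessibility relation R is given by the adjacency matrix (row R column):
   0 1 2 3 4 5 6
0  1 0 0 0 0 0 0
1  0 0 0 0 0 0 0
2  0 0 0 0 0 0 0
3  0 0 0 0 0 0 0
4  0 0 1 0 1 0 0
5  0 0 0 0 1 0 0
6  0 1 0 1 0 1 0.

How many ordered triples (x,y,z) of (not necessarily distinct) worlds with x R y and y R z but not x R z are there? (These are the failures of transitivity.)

2

Enumerating: (5,4,2), (6,5,4).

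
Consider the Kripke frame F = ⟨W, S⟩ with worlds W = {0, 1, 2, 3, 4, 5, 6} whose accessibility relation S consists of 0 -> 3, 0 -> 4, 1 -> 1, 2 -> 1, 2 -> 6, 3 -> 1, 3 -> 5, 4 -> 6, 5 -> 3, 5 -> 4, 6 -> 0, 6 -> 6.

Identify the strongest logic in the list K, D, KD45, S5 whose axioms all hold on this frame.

Serial (axiom D): yes — every world has a successor (e.g. 0 S 3).
Euclidean (axiom 5): no — 0 S 3 and 0 S 4, but not 3 S 4.
Transitive (axiom 4): no — 0 S 3 and 3 S 1, but not 0 S 1.
Reflexive (axiom T): no — 0 is not related to itself.
So F validates K, D; KD45 would additionally require S to be Euclidean and transitive. The strongest is D.

D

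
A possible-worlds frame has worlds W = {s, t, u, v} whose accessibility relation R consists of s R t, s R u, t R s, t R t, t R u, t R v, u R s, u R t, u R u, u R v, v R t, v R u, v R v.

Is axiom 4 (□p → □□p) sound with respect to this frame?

By correspondence theory, 4 is valid on a frame iff R is transitive.
Transitive: no — s R t and t R v, but not s R v.

No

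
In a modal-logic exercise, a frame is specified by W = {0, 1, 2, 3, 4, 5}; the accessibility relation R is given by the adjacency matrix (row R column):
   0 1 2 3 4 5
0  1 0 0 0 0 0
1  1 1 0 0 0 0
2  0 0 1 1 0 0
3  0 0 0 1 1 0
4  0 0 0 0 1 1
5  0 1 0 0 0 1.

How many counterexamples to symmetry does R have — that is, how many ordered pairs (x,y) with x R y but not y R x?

5

Enumerating: (1,0), (2,3), (3,4), (4,5), (5,1).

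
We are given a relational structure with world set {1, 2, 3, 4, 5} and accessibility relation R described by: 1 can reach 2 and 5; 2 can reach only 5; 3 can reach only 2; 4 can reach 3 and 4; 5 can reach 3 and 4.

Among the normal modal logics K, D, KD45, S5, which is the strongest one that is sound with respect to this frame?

Serial (axiom D): yes — every world has a successor (e.g. 1 R 2).
Euclidean (axiom 5): no — 1 R 5 and 1 R 2, but not 5 R 2.
Transitive (axiom 4): no — 1 R 5 and 5 R 3, but not 1 R 3.
Reflexive (axiom T): no — 1 is not related to itself.
So F validates K, D; KD45 would additionally require R to be Euclidean and transitive. The strongest is D.

D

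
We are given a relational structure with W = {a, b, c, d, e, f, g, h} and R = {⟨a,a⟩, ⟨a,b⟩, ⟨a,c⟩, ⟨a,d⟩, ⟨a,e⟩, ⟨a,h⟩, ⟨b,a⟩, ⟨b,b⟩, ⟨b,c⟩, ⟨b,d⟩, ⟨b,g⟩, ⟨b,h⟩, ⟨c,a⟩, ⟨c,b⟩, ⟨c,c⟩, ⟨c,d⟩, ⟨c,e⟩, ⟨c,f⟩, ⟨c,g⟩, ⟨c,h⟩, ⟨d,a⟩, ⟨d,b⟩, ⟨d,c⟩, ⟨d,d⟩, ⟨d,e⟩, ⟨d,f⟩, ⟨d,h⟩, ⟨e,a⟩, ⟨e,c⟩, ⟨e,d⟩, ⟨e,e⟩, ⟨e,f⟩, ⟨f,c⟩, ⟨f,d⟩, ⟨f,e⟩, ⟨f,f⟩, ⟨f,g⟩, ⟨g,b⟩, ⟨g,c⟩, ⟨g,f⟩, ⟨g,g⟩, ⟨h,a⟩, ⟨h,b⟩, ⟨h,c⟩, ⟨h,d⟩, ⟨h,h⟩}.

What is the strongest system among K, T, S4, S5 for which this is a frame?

Reflexive (axiom T): yes — every world is R-related to itself.
Transitive (axiom 4): no — a R b and b R g, but not a R g.
Euclidean (axiom 5): no — a R b and a R e, but not b R e.
So F validates K, T; S4 would additionally require R to be transitive. The strongest is T.

T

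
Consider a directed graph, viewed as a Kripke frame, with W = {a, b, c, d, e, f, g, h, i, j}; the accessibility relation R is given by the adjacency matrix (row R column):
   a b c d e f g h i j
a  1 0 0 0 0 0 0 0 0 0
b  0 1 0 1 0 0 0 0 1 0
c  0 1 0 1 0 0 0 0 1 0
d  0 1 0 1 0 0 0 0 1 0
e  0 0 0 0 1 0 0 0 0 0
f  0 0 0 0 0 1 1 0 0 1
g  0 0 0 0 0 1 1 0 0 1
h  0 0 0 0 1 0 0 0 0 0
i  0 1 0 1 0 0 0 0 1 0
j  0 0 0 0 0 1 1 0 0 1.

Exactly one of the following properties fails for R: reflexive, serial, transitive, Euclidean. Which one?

reflexive

Reflexive: no — c is not related to itself.
Serial: yes — every world has a successor (e.g. a R a).
Transitive: yes — every two-step R-path is closed by a direct edge.
Euclidean: yes — any two successors of a common world are R-related.
Only reflexive fails.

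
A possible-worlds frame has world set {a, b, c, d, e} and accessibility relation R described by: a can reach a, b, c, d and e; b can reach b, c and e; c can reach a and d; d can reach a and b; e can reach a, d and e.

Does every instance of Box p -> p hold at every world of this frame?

The schema T characterises exactly the reflexive frames.
Reflexive: no — c is not related to itself.

No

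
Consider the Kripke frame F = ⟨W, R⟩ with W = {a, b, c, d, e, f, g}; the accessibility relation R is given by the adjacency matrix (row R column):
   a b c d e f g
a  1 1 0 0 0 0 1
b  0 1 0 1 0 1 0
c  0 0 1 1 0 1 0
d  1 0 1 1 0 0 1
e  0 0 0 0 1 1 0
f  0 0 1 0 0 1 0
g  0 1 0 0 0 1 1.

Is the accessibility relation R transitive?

No

Transitive: no — a R b and b R d, but not a R d.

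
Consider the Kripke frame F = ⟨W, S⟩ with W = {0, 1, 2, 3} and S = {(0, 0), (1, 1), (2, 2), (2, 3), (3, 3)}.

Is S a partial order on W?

Yes

Reflexive: yes — every world is S-related to itself.
Transitive: yes — every two-step S-path is closed by a direct edge.
Antisymmetric: yes — no distinct pair is related both ways.
So S is a partial order.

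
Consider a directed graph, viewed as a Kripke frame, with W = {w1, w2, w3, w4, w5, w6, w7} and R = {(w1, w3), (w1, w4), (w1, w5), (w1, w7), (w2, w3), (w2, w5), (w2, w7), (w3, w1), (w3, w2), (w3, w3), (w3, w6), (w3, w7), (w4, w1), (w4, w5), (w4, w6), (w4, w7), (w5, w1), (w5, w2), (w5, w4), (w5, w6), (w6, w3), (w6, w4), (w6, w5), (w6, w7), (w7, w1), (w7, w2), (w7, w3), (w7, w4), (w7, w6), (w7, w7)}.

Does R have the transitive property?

Transitive: no — w1 R w3 and w3 R w2, but not w1 R w2.

No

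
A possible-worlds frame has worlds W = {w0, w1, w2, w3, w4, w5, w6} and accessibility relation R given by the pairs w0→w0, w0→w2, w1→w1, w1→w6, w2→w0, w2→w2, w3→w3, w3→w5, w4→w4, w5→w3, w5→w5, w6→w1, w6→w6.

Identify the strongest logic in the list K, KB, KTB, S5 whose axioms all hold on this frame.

S5

Symmetric (axiom B): yes — every pair in R has its reverse in R.
Reflexive (axiom T): yes — every world is R-related to itself.
Euclidean (axiom 5): yes — any two successors of a common world are R-related.
So F validates K, KB, KTB, S5. The strongest is S5.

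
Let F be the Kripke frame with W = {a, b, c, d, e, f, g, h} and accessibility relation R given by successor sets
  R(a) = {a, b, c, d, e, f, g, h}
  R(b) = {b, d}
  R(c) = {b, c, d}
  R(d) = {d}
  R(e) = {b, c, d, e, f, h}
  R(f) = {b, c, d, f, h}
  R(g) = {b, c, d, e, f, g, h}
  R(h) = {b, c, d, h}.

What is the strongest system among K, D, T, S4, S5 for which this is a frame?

S4

Serial (axiom D): yes — every world has a successor (e.g. a R a).
Reflexive (axiom T): yes — every world is R-related to itself.
Transitive (axiom 4): yes — every two-step R-path is closed by a direct edge.
Euclidean (axiom 5): no — a R b and a R c, but not b R c.
So F validates K, D, T, S4; S5 would additionally require R to be Euclidean. The strongest is S4.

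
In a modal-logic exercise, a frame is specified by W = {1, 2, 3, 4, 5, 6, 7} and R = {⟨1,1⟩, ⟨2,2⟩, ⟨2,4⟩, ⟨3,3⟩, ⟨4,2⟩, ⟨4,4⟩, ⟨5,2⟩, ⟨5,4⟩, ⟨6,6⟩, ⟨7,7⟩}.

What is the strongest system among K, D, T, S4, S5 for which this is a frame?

D

Serial (axiom D): yes — every world has a successor (e.g. 1 R 1).
Reflexive (axiom T): no — 5 is not related to itself.
Transitive (axiom 4): yes — every two-step R-path is closed by a direct edge.
Euclidean (axiom 5): yes — any two successors of a common world are R-related.
So F validates K, D; T would additionally require R to be reflexive. The strongest is D.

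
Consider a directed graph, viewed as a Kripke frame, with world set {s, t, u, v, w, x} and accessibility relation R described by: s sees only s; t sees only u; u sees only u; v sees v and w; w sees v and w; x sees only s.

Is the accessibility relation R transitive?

Yes

Transitive: yes — every two-step R-path is closed by a direct edge.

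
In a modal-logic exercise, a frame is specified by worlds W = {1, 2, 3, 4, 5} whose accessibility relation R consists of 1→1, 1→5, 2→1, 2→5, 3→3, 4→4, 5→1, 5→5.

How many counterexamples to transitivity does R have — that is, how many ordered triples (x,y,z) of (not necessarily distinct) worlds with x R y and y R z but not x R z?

0

R is transitive; there are no such tuples.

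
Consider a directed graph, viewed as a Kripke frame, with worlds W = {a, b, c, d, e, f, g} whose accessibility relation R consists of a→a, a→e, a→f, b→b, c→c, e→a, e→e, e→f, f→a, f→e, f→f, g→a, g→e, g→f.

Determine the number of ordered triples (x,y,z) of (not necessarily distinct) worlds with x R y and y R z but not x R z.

0

R is transitive; there are no such tuples.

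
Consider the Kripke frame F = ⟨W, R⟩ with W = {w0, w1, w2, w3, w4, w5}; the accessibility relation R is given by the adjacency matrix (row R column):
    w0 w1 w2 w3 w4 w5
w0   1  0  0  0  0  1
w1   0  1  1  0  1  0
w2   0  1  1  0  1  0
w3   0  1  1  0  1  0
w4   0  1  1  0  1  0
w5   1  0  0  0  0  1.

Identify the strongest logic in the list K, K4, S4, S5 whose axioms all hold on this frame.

K4

Transitive (axiom 4): yes — every two-step R-path is closed by a direct edge.
Reflexive (axiom T): no — w3 is not related to itself.
Euclidean (axiom 5): yes — any two successors of a common world are R-related.
So F validates K, K4; S4 would additionally require R to be reflexive. The strongest is K4.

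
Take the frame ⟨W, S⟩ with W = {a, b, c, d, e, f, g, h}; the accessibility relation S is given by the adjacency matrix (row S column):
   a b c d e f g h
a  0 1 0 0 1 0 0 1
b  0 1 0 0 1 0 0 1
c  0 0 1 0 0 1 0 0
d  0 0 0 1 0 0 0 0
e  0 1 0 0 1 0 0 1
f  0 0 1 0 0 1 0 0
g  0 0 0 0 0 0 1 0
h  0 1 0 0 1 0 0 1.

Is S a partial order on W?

No

Reflexive: no — a is not related to itself.
Transitive: yes — every two-step S-path is closed by a direct edge.
Antisymmetric: no — b S e and e S b with b ≠ e.
So S is not a partial order.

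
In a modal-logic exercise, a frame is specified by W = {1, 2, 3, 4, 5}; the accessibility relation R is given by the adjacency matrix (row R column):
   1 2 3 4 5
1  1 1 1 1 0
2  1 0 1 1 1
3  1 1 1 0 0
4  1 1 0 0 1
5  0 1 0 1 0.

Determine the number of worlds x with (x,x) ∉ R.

3

Enumerating: 2, 4, 5.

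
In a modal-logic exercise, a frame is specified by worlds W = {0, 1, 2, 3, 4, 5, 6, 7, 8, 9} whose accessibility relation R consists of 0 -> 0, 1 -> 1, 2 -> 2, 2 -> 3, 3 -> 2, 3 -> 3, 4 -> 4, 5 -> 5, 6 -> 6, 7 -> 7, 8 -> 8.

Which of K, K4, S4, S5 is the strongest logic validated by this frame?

Transitive (axiom 4): yes — every two-step R-path is closed by a direct edge.
Reflexive (axiom T): no — 9 is not related to itself.
Euclidean (axiom 5): yes — any two successors of a common world are R-related.
So F validates K, K4; S4 would additionally require R to be reflexive. The strongest is K4.

K4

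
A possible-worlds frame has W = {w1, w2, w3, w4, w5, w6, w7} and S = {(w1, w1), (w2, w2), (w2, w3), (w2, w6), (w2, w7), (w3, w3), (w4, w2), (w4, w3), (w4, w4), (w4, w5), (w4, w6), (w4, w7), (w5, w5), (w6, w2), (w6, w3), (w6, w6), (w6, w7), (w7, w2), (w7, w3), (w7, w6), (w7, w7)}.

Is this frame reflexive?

Reflexive: yes — every world is S-related to itself.

Yes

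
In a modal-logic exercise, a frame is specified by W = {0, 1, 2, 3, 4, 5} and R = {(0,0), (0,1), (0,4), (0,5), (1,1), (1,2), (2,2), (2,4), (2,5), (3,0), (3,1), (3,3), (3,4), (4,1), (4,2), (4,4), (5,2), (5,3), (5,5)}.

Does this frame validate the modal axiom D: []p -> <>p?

Yes

By correspondence theory, D is valid on a frame iff R is serial.
Serial: yes — every world has a successor (e.g. 0 R 0).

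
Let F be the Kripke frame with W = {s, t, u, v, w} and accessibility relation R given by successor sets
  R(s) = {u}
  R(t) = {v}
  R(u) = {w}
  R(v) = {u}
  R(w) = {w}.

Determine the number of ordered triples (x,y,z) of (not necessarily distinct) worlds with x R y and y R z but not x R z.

3

Enumerating: (s,u,w), (t,v,u), (v,u,w).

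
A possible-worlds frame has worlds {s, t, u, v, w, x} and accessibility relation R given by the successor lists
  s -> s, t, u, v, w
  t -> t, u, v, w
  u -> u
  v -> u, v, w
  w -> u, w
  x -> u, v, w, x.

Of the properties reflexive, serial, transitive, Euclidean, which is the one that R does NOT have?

Reflexive: yes — every world is R-related to itself.
Serial: yes — every world has a successor (e.g. s R s).
Transitive: yes — every two-step R-path is closed by a direct edge.
Euclidean: no — s R u and s R t, but not u R t.
Only Euclidean fails.

Euclidean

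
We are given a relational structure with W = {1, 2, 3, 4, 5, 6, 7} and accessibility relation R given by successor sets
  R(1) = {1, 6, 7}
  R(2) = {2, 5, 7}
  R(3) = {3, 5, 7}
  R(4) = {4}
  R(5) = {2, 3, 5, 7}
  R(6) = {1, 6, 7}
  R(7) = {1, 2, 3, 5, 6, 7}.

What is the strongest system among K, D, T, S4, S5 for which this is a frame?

Serial (axiom D): yes — every world has a successor (e.g. 1 R 1).
Reflexive (axiom T): yes — every world is R-related to itself.
Transitive (axiom 4): no — 1 R 7 and 7 R 2, but not 1 R 2.
Euclidean (axiom 5): no — 5 R 2 and 5 R 3, but not 2 R 3.
So F validates K, D, T; S4 would additionally require R to be transitive. The strongest is T.

T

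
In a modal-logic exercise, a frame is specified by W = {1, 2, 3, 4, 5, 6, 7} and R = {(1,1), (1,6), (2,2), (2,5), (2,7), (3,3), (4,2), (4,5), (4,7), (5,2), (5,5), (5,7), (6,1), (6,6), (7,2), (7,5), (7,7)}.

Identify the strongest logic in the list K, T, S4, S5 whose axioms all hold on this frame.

Reflexive (axiom T): no — 4 is not related to itself.
Transitive (axiom 4): yes — every two-step R-path is closed by a direct edge.
Euclidean (axiom 5): yes — any two successors of a common world are R-related.
So F validates K; T would additionally require R to be reflexive. The strongest is K.

K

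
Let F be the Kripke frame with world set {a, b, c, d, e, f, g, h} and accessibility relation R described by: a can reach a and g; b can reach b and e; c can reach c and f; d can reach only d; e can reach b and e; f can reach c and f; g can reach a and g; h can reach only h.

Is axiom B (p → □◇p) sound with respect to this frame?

Yes

The schema B characterises exactly the symmetric frames.
Symmetric: yes — every pair in R has its reverse in R.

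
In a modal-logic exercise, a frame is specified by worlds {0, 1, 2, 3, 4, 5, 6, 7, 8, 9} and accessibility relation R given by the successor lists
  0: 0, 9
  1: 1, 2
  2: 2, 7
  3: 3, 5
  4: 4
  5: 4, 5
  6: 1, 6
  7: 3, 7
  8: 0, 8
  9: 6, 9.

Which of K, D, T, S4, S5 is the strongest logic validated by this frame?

Serial (axiom D): yes — every world has a successor (e.g. 0 R 0).
Reflexive (axiom T): yes — every world is R-related to itself.
Transitive (axiom 4): no — 0 R 9 and 9 R 6, but not 0 R 6.
Euclidean (axiom 5): no — 0 R 9 and 0 R 0, but not 9 R 0.
So F validates K, D, T; S4 would additionally require R to be transitive. The strongest is T.

T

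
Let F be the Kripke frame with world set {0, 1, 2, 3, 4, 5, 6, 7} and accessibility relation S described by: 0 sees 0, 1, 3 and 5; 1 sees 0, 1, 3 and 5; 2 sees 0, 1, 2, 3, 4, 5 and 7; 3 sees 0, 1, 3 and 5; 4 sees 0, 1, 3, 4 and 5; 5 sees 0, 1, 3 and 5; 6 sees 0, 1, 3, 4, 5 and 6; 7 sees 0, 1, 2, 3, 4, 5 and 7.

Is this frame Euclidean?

Euclidean: no — 2 S 0 and 2 S 4, but not 0 S 4.

No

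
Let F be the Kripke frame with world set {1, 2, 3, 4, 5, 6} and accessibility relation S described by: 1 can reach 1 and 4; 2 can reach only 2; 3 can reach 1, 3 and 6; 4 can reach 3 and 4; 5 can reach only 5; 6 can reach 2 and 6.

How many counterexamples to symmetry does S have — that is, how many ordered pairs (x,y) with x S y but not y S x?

Enumerating: (1,4), (3,1), (3,6), (4,3), (6,2).

5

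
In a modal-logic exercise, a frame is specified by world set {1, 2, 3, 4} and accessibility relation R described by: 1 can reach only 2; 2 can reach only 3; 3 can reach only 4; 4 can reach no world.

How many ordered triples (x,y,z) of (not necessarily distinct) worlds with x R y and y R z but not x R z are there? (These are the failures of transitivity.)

2

Enumerating: (1,2,3), (2,3,4).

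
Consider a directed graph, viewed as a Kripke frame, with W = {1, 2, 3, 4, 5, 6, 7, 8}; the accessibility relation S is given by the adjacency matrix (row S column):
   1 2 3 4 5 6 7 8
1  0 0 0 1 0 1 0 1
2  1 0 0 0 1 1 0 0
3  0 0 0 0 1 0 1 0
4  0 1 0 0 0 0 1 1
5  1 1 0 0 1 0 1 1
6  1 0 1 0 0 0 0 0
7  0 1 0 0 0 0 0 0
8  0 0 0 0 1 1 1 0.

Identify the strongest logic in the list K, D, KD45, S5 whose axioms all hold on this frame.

Serial (axiom D): yes — every world has a successor (e.g. 1 S 4).
Euclidean (axiom 5): no — 1 S 4 and 1 S 6, but not 4 S 6.
Transitive (axiom 4): no — 1 S 4 and 4 S 2, but not 1 S 2.
Reflexive (axiom T): no — 1 is not related to itself.
So F validates K, D; KD45 would additionally require S to be Euclidean and transitive. The strongest is D.

D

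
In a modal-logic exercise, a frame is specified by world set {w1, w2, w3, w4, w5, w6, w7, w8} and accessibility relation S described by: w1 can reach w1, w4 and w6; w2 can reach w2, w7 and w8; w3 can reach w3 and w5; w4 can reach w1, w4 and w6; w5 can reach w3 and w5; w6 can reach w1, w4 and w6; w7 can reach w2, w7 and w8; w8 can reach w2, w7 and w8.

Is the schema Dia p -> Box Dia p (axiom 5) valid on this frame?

Axiom 5 corresponds to the accessibility relation being Euclidean.
Euclidean: yes — any two successors of a common world are S-related.

Yes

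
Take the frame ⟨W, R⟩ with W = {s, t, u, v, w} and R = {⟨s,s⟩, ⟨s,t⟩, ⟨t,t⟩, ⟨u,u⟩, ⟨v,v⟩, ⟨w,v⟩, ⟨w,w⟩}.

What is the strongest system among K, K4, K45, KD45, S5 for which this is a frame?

K4

Transitive (axiom 4): yes — every two-step R-path is closed by a direct edge.
Euclidean (axiom 5): no — s R t and s R s, but not t R s.
Serial (axiom D): yes — every world has a successor (e.g. s R s).
Reflexive (axiom T): yes — every world is R-related to itself.
So F validates K, K4; K45 would additionally require R to be Euclidean. The strongest is K4.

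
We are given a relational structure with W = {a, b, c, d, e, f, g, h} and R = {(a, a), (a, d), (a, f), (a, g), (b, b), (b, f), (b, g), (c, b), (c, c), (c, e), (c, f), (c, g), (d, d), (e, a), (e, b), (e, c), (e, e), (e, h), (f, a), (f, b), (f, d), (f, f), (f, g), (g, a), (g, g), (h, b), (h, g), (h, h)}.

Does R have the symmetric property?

No

Symmetric: no — a R d but not d R a.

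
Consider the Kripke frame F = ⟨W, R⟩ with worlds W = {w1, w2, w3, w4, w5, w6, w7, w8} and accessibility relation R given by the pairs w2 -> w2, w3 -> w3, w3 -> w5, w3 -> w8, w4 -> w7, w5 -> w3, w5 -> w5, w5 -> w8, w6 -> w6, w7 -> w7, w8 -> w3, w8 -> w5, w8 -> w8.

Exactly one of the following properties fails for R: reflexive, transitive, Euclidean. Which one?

reflexive

Reflexive: no — w1 is not related to itself.
Transitive: yes — every two-step R-path is closed by a direct edge.
Euclidean: yes — any two successors of a common world are R-related.
Only reflexive fails.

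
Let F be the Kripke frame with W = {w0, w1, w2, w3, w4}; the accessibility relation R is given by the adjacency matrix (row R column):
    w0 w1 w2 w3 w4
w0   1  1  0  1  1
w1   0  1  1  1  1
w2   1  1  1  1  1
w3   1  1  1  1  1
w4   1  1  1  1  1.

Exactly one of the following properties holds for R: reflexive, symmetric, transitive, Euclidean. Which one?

reflexive

Reflexive: yes — every world is R-related to itself.
Symmetric: no — w0 R w1 but not w1 R w0.
Transitive: no — w0 R w1 and w1 R w2, but not w0 R w2.
Euclidean: no — w2 R w1 and w2 R w0, but not w1 R w0.
Only reflexive holds.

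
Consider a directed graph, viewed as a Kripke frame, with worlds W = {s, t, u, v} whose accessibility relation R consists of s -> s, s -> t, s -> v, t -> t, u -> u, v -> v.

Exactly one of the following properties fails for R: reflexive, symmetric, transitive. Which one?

Reflexive: yes — every world is R-related to itself.
Symmetric: no — s R t but not t R s.
Transitive: yes — every two-step R-path is closed by a direct edge.
Only symmetric fails.

symmetric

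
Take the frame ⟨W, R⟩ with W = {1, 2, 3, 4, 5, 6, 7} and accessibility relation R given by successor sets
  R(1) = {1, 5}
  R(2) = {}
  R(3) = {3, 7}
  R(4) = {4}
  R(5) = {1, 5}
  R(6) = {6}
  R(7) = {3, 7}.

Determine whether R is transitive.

Transitive: yes — every two-step R-path is closed by a direct edge.

Yes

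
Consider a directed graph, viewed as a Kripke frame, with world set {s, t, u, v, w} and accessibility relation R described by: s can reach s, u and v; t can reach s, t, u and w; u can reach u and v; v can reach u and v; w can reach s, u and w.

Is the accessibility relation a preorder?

No

Reflexive: yes — every world is R-related to itself.
Transitive: no — t R s and s R v, but not t R v.
So R is not a preorder.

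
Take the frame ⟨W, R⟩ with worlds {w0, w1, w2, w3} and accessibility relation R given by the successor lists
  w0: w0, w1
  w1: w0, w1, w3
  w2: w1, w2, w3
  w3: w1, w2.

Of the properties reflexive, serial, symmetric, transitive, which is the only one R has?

serial

Reflexive: no — w3 is not related to itself.
Serial: yes — every world has a successor (e.g. w0 R w0).
Symmetric: no — w2 R w1 but not w1 R w2.
Transitive: no — w0 R w1 and w1 R w3, but not w0 R w3.
Only serial holds.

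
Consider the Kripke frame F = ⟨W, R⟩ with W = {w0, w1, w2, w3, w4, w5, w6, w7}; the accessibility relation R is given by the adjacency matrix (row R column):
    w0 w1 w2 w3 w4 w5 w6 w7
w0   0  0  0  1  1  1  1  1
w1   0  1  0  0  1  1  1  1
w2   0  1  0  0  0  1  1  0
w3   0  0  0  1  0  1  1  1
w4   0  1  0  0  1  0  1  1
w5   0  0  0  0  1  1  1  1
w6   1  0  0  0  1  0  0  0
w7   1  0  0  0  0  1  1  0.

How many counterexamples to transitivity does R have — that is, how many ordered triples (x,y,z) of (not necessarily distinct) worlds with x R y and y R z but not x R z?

Enumerating: (w0,w4,w1), (w0,w6,w0), (w0,w7,w0), (w1,w6,w0), (w1,w7,w0), (w2,w1,w4), (w2,w1,w7), (w2,w5,w4), (w2,w5,w7), (w2,w6,w0), (w2,w6,w4), (w3,w5,w4), … and 23 more.
Total: 35.

35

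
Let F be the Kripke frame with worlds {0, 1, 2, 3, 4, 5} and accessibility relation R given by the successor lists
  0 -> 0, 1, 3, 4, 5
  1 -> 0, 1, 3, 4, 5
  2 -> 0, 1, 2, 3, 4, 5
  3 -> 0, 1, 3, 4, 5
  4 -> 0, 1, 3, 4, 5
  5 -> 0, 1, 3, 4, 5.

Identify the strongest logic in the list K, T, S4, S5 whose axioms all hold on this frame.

Reflexive (axiom T): yes — every world is R-related to itself.
Transitive (axiom 4): yes — every two-step R-path is closed by a direct edge.
Euclidean (axiom 5): no — 2 R 0 and 2 R 2, but not 0 R 2.
So F validates K, T, S4; S5 would additionally require R to be Euclidean. The strongest is S4.

S4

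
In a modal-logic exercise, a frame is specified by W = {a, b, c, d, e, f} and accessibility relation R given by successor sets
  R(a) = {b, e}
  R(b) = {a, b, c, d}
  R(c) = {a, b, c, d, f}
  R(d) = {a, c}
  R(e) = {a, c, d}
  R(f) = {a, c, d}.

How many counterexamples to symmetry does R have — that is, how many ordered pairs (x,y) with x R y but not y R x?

7

Enumerating: (b,d), (c,a), (d,a), (e,c), (e,d), (f,a), (f,d).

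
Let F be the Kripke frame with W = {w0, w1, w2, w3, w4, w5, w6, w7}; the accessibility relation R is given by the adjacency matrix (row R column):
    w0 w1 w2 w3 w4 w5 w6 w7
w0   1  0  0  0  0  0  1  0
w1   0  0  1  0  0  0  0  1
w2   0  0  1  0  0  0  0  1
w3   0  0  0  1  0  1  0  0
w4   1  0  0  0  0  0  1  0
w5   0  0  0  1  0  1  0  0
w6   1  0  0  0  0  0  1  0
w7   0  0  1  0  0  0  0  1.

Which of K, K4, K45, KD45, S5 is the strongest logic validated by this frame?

KD45

Transitive (axiom 4): yes — every two-step R-path is closed by a direct edge.
Euclidean (axiom 5): yes — any two successors of a common world are R-related.
Serial (axiom D): yes — every world has a successor (e.g. w0 R w0).
Reflexive (axiom T): no — w1 is not related to itself.
So F validates K, K4, K45, KD45; S5 would additionally require R to be reflexive. The strongest is KD45.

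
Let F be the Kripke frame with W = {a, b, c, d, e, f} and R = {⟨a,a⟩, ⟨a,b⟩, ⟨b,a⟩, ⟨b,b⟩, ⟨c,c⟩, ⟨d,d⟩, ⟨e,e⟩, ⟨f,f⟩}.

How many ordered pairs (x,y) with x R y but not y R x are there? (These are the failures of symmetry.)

R is symmetric; there are no such tuples.

0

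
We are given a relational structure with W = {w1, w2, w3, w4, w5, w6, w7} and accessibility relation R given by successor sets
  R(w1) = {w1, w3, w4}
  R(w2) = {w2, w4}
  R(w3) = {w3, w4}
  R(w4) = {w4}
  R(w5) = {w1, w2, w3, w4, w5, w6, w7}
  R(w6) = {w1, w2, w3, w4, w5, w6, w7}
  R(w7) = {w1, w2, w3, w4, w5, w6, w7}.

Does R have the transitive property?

Yes

Transitive: yes — every two-step R-path is closed by a direct edge.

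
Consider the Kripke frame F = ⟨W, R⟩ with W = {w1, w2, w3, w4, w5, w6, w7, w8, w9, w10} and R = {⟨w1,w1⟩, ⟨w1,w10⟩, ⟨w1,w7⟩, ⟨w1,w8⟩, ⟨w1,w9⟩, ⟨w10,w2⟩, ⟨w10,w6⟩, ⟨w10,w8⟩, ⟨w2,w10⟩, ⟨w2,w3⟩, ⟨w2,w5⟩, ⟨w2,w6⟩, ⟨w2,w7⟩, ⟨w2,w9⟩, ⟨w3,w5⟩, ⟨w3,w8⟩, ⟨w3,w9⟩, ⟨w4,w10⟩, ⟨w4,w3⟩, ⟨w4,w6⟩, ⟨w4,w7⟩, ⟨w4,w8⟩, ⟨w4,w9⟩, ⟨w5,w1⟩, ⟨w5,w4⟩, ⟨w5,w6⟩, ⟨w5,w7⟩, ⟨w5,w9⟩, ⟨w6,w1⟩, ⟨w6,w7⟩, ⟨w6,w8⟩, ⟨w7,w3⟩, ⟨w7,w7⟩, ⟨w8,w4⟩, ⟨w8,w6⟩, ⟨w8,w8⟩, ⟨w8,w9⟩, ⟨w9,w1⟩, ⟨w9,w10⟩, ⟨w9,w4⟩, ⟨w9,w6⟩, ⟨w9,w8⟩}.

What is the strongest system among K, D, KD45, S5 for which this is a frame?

Serial (axiom D): yes — every world has a successor (e.g. w1 R w1).
Euclidean (axiom 5): no — w1 R w10 and w1 R w7, but not w10 R w7.
Transitive (axiom 4): no — w1 R w10 and w10 R w2, but not w1 R w2.
Reflexive (axiom T): no — w2 is not related to itself.
So F validates K, D; KD45 would additionally require R to be Euclidean and transitive. The strongest is D.

D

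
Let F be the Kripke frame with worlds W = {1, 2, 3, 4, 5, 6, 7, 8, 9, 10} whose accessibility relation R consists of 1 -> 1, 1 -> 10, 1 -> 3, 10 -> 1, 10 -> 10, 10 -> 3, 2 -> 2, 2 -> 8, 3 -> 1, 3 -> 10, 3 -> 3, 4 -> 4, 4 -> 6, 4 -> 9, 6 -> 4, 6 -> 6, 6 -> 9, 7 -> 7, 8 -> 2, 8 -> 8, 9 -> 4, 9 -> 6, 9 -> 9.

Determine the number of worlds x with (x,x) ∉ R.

1

Enumerating: 5.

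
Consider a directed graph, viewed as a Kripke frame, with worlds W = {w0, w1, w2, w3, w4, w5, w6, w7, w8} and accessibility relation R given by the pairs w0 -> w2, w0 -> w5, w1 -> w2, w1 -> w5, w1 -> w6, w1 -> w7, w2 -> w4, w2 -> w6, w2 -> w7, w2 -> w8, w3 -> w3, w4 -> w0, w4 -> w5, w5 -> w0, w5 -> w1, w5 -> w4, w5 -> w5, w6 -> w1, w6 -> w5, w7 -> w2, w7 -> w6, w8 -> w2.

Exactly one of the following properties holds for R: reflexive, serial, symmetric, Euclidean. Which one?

Reflexive: no — w0 is not related to itself.
Serial: yes — every world has a successor (e.g. w0 R w2).
Symmetric: no — w0 R w2 but not w2 R w0.
Euclidean: no — w0 R w2 and w0 R w5, but not w2 R w5.
Only serial holds.

serial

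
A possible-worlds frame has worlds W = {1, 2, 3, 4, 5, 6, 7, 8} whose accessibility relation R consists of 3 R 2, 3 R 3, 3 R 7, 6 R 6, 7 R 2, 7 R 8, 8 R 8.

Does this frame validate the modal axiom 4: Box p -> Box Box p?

No

Axiom 4 corresponds to the accessibility relation being transitive.
Transitive: no — 3 R 7 and 7 R 8, but not 3 R 8.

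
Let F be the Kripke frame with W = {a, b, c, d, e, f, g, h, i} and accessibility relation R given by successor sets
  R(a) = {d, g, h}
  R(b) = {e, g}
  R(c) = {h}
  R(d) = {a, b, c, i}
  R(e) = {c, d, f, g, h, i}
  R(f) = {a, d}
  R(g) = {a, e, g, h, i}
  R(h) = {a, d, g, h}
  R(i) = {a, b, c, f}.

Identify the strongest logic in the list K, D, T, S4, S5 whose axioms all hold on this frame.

D

Serial (axiom D): yes — every world has a successor (e.g. a R d).
Reflexive (axiom T): no — a is not related to itself.
Transitive (axiom 4): no — a R d and d R b, but not a R b.
Euclidean (axiom 5): no — a R d and a R g, but not d R g.
So F validates K, D; T would additionally require R to be reflexive. The strongest is D.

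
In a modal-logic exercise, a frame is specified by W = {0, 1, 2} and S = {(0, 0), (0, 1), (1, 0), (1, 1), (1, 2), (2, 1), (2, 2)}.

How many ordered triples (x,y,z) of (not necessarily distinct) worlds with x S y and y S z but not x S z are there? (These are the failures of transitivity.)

Enumerating: (0,1,2), (2,1,0).

2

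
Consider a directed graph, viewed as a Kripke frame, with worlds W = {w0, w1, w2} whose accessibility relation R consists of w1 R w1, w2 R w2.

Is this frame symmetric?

Yes

Symmetric: yes — every pair in R has its reverse in R.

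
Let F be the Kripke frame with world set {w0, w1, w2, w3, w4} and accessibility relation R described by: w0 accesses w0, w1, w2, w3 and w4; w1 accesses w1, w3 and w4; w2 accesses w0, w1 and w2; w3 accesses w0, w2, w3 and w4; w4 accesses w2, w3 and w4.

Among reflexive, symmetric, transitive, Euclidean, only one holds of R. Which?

Reflexive: yes — every world is R-related to itself.
Symmetric: no — w0 R w1 but not w1 R w0.
Transitive: no — w1 R w3 and w3 R w0, but not w1 R w0.
Euclidean: no — w0 R w1 and w0 R w2, but not w1 R w2.
Only reflexive holds.

reflexive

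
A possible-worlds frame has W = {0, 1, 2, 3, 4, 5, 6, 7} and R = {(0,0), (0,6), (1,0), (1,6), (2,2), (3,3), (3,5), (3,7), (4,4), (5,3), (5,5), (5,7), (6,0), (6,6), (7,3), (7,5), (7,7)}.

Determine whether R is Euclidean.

Euclidean: yes — any two successors of a common world are R-related.

Yes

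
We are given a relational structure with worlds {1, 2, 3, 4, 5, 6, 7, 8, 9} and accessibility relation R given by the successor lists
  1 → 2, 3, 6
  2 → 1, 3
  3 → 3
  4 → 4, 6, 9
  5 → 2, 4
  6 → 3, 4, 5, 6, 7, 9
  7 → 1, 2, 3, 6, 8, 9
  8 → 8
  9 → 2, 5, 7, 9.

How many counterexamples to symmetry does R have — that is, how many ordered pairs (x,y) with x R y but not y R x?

15

Enumerating: (1,3), (1,6), (2,3), (4,9), (5,2), (5,4), (6,3), (6,5), (6,9), (7,1), (7,2), (7,3), (7,8), (9,2), (9,5).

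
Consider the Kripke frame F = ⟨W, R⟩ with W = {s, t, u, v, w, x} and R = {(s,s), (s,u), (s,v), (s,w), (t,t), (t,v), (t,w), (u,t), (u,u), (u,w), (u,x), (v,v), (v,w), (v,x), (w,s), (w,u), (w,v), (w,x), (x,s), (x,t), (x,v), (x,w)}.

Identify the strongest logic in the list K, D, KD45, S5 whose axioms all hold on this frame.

Serial (axiom D): yes — every world has a successor (e.g. s R s).
Euclidean (axiom 5): no — s R u and s R v, but not u R v.
Transitive (axiom 4): no — s R u and u R t, but not s R t.
Reflexive (axiom T): no — w is not related to itself.
So F validates K, D; KD45 would additionally require R to be Euclidean and transitive. The strongest is D.

D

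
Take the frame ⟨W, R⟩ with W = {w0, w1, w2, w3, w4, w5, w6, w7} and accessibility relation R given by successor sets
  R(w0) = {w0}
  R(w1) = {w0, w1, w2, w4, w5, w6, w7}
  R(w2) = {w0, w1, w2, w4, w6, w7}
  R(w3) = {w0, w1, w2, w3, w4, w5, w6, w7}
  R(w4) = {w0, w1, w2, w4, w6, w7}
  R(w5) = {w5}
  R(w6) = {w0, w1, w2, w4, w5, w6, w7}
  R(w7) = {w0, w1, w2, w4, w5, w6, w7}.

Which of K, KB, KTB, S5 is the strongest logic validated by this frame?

Symmetric (axiom B): no — w1 R w0 but not w0 R w1.
Reflexive (axiom T): yes — every world is R-related to itself.
Euclidean (axiom 5): no — w1 R w0 and w1 R w2, but not w0 R w2.
So F validates K; KB would additionally require R to be symmetric. The strongest is K.

K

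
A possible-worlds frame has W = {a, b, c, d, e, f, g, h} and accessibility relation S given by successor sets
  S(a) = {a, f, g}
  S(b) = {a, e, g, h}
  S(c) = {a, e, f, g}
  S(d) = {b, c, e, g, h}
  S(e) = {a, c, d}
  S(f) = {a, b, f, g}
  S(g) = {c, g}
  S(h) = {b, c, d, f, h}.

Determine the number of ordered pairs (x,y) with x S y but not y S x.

Enumerating: (a,g), (b,a), (b,e), (b,g), (c,a), (c,f), (d,b), (d,c), (d,g), (e,a), (f,b), (f,g), (h,c), (h,f).

14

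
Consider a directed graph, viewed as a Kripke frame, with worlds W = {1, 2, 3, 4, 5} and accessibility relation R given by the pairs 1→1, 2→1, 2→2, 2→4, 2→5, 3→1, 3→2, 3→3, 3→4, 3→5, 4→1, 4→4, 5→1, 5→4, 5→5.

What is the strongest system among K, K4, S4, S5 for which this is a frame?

S4

Transitive (axiom 4): yes — every two-step R-path is closed by a direct edge.
Reflexive (axiom T): yes — every world is R-related to itself.
Euclidean (axiom 5): no — 2 R 1 and 2 R 4, but not 1 R 4.
So F validates K, K4, S4; S5 would additionally require R to be Euclidean. The strongest is S4.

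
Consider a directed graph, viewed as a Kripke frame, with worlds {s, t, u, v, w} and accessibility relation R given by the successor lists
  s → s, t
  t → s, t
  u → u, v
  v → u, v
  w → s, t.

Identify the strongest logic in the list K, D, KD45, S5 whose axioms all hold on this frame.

Serial (axiom D): yes — every world has a successor (e.g. s R s).
Euclidean (axiom 5): yes — any two successors of a common world are R-related.
Transitive (axiom 4): yes — every two-step R-path is closed by a direct edge.
Reflexive (axiom T): no — w is not related to itself.
So F validates K, D, KD45; S5 would additionally require R to be reflexive. The strongest is KD45.

KD45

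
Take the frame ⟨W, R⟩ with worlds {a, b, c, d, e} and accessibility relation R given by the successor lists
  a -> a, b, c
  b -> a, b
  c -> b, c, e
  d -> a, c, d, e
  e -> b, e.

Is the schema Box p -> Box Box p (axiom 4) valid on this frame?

The schema 4 characterises exactly the transitive frames.
Transitive: no — a R c and c R e, but not a R e.

No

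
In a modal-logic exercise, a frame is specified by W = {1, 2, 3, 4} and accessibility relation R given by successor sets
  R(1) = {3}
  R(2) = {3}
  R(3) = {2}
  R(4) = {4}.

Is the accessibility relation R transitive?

Transitive: no — 1 R 3 and 3 R 2, but not 1 R 2.

No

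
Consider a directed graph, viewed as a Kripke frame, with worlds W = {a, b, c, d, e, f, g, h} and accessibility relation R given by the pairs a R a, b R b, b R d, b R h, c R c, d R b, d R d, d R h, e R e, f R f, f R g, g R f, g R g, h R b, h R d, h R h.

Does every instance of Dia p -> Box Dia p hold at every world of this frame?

Yes

The schema 5 characterises exactly the Euclidean frames.
Euclidean: yes — any two successors of a common world are R-related.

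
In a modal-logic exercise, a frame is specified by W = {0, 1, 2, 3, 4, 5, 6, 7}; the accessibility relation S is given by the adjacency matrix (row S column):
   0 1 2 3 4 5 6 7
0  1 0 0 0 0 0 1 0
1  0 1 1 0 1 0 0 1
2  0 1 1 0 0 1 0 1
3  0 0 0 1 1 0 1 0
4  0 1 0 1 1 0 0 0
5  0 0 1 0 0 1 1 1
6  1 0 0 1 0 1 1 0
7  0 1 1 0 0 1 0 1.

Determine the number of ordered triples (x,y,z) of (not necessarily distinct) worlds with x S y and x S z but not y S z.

Enumerating: (1,2,4), (1,4,2), (1,4,7), (1,7,4), (2,1,5), (2,5,1), (3,4,6), (3,6,4), (4,1,3), (4,3,1), (5,2,6), (5,6,2), … and 10 more.
Total: 22.

22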